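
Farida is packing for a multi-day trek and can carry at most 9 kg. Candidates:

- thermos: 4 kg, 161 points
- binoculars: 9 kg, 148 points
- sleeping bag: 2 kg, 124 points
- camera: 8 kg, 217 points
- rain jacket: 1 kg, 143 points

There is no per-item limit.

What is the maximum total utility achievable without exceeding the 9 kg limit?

1287

9×rain jacket uses 9 of the 9 kg and totals 1287.
No other feasible combination exceeds 1287.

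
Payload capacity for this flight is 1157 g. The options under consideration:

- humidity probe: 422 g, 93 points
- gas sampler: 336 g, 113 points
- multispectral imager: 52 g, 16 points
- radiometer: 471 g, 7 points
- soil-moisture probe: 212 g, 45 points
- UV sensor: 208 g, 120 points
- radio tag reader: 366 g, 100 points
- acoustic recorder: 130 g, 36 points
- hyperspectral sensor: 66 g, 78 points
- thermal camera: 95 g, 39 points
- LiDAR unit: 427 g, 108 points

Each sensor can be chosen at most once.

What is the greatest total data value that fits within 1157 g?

466

Ranking by ratio (data value/g): hyperspectral sensor 1.18, UV sensor 0.58, thermal camera 0.41, gas sampler 0.34.
A density-first pass picks gas sampler + multispectral imager + soil-moisture probe + UV sensor + acoustic recorder + hyperspectral sensor + thermal camera — 447 at 1099 g.
Replace soil-moisture probe and acoustic recorder with radio tag reader: the trade gains 19 net, giving 466 at 1123 g.
The closest alternative, gas sampler + UV sensor + hyperspectral sensor + thermal camera + LiDAR unit, reaches only 458.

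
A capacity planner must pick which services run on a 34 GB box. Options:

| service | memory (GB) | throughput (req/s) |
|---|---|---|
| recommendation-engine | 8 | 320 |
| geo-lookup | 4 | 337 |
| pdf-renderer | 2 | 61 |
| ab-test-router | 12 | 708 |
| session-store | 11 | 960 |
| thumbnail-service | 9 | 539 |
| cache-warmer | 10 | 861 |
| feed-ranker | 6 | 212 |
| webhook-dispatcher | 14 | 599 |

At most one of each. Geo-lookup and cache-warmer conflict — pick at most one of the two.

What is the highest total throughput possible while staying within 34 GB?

2529

Ab-test-router + session-store + cache-warmer uses 33 of the 34 GB and totals 2529.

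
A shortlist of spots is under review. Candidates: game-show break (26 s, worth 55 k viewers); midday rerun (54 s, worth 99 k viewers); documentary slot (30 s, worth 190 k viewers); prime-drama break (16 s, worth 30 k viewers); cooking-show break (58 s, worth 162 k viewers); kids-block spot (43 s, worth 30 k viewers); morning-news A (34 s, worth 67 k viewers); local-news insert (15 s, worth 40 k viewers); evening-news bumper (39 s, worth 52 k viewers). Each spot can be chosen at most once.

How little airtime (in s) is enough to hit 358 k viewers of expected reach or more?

103

Need the lightest bundle worth ≥ 358.
documentary slot + cooking-show break + local-news insert reaches 392 using 103 s.
Any bundle with less than 103 s falls short of 358.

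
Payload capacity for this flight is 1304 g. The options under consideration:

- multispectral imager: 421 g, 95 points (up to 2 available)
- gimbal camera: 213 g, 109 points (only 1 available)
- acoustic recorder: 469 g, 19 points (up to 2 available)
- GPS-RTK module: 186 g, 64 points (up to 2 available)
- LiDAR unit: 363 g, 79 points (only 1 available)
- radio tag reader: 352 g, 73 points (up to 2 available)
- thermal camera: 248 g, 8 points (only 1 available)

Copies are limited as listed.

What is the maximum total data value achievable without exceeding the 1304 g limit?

389

A density-first pass picks multispectral imager + gimbal camera + 2×GPS-RTK module + thermal camera — 340 at 1254 g.
Dropping multispectral imager and thermal camera frees 669 g; slotting in LiDAR unit + radio tag reader (715 g) lifts the total to 389 at 1300 g.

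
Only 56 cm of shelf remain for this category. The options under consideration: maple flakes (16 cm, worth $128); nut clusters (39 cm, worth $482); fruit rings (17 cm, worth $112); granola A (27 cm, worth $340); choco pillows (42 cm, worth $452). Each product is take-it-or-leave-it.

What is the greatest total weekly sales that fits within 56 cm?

Ranking by ratio (weekly sales/cm): granola A 12.59, nut clusters 12.36, choco pillows 10.76.
Greedy by ratio would take maple flakes + granola A: 43 cm used, total 468.
The 27 cm tied up in granola A is better spent on nut clusters — total rises to 610 (55 cm).
Next best is nut clusters + fruit rings at 594 (56 cm) — short by 16.

610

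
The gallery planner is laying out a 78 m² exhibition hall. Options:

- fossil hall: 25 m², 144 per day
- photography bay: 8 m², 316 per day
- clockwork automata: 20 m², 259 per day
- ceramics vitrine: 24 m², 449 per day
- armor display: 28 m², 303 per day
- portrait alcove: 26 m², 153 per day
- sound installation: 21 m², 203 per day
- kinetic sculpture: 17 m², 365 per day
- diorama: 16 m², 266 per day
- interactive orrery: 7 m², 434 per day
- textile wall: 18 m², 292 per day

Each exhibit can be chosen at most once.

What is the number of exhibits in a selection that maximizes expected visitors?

5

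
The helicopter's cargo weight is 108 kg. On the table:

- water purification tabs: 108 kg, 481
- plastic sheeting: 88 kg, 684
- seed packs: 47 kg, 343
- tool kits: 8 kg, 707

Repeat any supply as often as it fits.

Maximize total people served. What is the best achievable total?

By people served per kg: tool kits 88.38, plastic sheeting 7.77, seed packs 7.30 lead.
Taking 13×tool kits: 104 kg used, 9191 in people served.

9191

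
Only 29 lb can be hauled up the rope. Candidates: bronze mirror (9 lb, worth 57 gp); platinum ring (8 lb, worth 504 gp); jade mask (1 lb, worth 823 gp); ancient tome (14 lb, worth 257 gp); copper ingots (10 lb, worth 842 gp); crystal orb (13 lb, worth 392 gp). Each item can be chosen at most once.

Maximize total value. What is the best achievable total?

Ranking by ratio (value/lb): jade mask 823.00, copper ingots 84.20, platinum ring 63.00, crystal orb 30.15.
The ratio ordering already packs tightly: bronze mirror + platinum ring + jade mask + copper ingots, 28 lb, 2226.
Every other selection either busts 29 lb or fails to beat 2226.

2226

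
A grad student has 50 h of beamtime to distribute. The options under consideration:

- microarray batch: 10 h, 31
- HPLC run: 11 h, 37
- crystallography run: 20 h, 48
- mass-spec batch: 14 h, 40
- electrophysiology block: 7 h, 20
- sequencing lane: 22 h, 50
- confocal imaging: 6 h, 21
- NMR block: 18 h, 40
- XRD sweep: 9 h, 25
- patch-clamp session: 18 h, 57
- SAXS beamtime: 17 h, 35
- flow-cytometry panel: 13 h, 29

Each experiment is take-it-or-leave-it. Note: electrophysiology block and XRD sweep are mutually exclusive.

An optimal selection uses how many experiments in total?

The maximum expected citations within 50 h is 155.
For example HPLC run + mass-spec batch + confocal imaging + patch-clamp session achieves it, using 49 h.
All optima have 4 experiments.

4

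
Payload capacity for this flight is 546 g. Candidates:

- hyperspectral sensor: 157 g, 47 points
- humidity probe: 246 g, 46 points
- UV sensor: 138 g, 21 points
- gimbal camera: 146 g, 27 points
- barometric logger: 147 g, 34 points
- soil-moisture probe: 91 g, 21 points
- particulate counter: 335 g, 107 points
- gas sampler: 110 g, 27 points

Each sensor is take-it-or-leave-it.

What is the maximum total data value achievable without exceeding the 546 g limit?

155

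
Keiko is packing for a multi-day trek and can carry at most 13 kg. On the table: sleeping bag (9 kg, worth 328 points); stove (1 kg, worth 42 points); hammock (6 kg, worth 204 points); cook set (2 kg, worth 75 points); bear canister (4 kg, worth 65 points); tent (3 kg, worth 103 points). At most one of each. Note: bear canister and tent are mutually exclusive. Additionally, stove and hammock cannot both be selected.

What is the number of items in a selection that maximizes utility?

3

Optimal total is 473.
sleeping bag + stove + tent hits 473 at 13 kg.
Any selection reaching 473 contains exactly 3 items.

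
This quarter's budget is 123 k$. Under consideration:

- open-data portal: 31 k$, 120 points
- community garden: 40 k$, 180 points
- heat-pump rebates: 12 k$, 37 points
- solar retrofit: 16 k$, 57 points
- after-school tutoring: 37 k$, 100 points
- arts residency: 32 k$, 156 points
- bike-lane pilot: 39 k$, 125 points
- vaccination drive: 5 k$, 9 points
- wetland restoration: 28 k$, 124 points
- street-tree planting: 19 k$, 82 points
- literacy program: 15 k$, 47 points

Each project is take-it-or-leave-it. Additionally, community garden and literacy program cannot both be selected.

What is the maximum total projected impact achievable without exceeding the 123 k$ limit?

542

The ratio ordering already packs tightly: community garden + arts residency + wetland restoration + street-tree planting, 119 k$, 542.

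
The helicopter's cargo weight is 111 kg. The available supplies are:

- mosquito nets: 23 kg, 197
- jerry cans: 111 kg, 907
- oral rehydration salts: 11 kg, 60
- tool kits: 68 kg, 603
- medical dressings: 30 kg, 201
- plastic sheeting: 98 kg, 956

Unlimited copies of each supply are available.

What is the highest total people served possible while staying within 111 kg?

1016

Oral rehydration salts + plastic sheeting uses 109 of the 111 kg and totals 1016.
That's the maximum — no swap from here does better than 1016.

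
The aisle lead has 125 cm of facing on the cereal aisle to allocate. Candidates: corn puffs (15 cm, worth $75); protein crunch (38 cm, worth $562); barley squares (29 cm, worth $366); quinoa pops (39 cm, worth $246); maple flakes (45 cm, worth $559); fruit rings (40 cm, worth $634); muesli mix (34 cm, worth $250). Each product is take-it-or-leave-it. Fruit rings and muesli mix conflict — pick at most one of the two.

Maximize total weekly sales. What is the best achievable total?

Filling by ratio: corn puffs + protein crunch + barley squares + fruit rings for 1637, with 3 cm left unused.
Replace corn puffs and barley squares with maple flakes: the trade gains 118 net, giving 1755 at 123 cm.
The spare 2 cm is too small for any remaining product, and no feasible exchange beats 1755.

1755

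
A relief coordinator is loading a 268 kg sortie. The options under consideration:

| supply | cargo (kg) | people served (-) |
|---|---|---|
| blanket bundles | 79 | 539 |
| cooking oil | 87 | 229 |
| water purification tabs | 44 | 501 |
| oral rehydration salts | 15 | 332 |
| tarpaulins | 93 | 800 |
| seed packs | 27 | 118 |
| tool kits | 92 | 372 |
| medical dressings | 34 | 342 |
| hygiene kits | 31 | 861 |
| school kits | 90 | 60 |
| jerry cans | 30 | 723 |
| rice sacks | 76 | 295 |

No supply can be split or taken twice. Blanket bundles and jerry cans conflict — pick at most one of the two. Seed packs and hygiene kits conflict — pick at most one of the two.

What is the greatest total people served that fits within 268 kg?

Density check — hygiene kits 27.77, jerry cans 24.10, oral rehydration salts 22.13 are the best per kg.
The ratio ordering already packs tightly: water purification tabs + oral rehydration salts + tarpaulins + medical dressings + hygiene kits + jerry cans, 247 kg, 3559.
Runner-up water purification tabs + tarpaulins + medical dressings + hygiene kits + jerry cans tops out at 3227.

3559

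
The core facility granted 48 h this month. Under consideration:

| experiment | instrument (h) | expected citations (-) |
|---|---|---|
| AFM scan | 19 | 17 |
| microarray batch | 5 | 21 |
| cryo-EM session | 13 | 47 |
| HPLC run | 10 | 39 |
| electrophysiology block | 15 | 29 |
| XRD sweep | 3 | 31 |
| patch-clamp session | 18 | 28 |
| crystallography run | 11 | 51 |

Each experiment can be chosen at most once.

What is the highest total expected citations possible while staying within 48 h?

189

Best packing: microarray batch + cryo-EM session + HPLC run + XRD sweep + crystallography run — 42 h, 189 total.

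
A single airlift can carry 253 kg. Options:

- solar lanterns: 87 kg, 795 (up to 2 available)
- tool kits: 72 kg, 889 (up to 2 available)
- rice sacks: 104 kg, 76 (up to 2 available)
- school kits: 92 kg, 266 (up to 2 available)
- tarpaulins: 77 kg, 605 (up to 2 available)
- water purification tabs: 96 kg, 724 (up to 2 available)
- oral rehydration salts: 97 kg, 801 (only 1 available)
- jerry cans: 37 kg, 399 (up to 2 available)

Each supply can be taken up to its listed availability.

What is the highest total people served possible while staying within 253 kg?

2579

Density check — tool kits 12.35, jerry cans 10.78, solar lanterns 9.14 are the best per kg.
A density-first pass picks 2×tool kits + 2×jerry cans — 2576 at 218 kg.
The 74 kg tied up in 2×jerry cans is better spent on oral rehydration salts — total rises to 2579 (241 kg).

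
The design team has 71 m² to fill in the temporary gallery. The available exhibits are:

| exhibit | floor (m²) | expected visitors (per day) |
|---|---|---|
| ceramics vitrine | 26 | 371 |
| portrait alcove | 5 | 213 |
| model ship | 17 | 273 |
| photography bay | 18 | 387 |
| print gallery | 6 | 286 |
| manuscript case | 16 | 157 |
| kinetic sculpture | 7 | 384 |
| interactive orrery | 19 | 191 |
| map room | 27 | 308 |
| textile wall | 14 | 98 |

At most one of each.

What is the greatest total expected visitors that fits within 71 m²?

Best packing: portrait alcove + model ship + photography bay + print gallery + manuscript case + kinetic sculpture — 69 m², 1700 total.

1700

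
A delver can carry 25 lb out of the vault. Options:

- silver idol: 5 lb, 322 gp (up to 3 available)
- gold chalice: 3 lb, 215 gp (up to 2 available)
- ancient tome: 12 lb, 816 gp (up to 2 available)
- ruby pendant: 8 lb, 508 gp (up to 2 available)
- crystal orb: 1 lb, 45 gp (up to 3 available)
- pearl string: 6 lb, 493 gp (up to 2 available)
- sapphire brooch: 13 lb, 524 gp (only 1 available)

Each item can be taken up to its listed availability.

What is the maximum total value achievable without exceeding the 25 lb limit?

Greedy by ratio would take silver idol + 2×gold chalice + 2×crystal orb + 2×pearl string: 25 lb used, total 1828.
Dropping silver idol and 2×gold chalice and crystal orb frees 12 lb; slotting in ancient tome (12 lb) lifts the total to 1847 at 25 lb.
That's the maximum — no swap from here does better than 1847.

1847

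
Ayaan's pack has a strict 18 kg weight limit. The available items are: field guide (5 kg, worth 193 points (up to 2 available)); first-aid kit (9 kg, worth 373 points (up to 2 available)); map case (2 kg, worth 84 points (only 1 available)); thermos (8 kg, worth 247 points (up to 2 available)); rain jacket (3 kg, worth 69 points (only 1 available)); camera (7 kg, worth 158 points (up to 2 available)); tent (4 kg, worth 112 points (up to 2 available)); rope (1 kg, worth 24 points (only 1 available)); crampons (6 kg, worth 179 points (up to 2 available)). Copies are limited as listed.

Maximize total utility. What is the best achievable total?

746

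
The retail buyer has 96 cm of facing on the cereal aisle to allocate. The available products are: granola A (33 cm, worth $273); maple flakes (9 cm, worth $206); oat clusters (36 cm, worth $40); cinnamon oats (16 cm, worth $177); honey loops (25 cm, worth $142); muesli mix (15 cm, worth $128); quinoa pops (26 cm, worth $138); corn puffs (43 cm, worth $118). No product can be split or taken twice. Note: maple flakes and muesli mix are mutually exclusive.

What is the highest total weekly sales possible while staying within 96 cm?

798

Taking granola A + maple flakes + cinnamon oats + honey loops: 83 cm used, 798 in weekly sales.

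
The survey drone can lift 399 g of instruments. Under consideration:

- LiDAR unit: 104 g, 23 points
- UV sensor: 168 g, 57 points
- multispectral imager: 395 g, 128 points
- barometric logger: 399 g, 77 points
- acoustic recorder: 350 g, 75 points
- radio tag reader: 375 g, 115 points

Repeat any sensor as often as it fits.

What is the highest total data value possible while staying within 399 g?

Filling by ratio: 2×UV sensor for 114, with 63 g left unused.
Dropping 2×UV sensor frees 336 g; slotting in multispectral imager (395 g) lifts the total to 128 at 395 g.
Every other selection either busts 399 g or fails to beat 128.

128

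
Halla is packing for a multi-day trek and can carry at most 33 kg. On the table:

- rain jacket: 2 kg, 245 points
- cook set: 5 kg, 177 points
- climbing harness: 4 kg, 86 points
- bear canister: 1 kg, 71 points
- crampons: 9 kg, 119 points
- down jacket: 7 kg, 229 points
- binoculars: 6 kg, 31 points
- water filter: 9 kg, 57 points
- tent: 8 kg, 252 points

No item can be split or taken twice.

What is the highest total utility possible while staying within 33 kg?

Density check — rain jacket 122.50, bear canister 71.00, cook set 35.40 are the best per kg.
A density-first pass picks rain jacket + cook set + climbing harness + bear canister + down jacket + binoculars + tent — 1091 at 33 kg.
The 10 kg tied up in climbing harness and binoculars is better spent on crampons — total rises to 1093 (32 kg).
The closest alternative, rain jacket + cook set + climbing harness + bear canister + down jacket + binoculars + tent, reaches only 1091.

1093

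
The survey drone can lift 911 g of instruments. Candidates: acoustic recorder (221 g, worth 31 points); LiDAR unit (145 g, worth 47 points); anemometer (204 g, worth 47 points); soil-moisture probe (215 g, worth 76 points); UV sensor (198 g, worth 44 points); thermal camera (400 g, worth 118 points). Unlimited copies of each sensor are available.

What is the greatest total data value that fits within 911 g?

304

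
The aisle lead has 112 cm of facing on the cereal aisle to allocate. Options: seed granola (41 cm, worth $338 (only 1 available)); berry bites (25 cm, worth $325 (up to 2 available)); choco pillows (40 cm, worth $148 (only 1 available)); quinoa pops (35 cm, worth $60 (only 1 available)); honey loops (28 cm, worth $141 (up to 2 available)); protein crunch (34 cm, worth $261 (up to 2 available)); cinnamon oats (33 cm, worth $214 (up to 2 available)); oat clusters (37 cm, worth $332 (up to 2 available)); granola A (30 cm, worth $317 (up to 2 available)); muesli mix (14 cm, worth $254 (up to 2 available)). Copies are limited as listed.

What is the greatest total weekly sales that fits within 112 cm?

1475

Ranking by ratio (weekly sales/cm): muesli mix 18.14, berry bites 13.00, granola A 10.57.
The ratio ordering already packs tightly: 2×berry bites + granola A + 2×muesli mix, 108 cm, 1475.
That's the maximum — no swap from here does better than 1475.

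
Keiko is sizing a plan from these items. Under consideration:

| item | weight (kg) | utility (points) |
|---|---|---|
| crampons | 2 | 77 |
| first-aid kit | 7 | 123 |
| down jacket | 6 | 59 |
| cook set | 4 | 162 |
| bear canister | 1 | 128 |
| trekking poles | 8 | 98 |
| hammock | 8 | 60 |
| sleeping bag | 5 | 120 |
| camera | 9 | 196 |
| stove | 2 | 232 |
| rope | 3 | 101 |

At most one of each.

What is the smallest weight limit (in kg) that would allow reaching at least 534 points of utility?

Need the lightest bundle worth ≥ 534.
Taking crampons + bear canister + stove + rope gives 538 (≥ 534) for 8 kg.
Any bundle with less than 8 kg falls short of 534.

8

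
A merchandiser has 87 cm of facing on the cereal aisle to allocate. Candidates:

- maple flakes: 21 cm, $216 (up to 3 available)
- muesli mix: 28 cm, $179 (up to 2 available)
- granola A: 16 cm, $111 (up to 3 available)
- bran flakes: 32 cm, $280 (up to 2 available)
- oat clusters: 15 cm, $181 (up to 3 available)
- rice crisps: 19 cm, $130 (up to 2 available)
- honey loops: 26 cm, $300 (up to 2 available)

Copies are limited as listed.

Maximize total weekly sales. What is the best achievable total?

975

Taking the top-ratio products first gives granola A + 3×oat clusters + honey loops for 954 (87 cm).
Replace granola A and honey loops with 2×maple flakes: the trade gains 21 net, giving 975 at 87 cm.
That's the maximum — no swap from here does better than 975.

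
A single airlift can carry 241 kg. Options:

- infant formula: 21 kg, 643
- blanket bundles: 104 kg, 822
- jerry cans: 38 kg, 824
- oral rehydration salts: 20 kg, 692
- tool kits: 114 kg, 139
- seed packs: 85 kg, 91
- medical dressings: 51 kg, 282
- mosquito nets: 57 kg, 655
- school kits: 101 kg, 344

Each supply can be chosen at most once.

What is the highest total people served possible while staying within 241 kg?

Infant formula + blanket bundles + jerry cans + oral rehydration salts + mosquito nets uses 240 of the 241 kg and totals 3636.
That's the maximum — no swap from here does better than 3636.

3636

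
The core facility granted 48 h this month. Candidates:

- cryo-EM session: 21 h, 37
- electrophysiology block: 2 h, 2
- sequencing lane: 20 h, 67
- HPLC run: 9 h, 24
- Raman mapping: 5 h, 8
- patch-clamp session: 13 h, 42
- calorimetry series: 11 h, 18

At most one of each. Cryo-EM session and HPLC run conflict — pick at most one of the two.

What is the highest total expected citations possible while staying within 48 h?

The ratio ordering already packs tightly: sequencing lane + HPLC run + Raman mapping + patch-clamp session, 47 h, 141.

141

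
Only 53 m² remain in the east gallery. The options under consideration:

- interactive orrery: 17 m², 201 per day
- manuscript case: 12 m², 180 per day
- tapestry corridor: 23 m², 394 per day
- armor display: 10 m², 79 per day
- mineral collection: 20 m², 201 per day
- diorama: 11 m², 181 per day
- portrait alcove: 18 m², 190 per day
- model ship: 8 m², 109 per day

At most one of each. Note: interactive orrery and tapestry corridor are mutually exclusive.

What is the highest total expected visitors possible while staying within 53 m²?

Density check — tapestry corridor 17.13, diorama 16.45, manuscript case 15.00, model ship 13.62 are the best per m².
The ratio heuristic lands on manuscript case + tapestry corridor + diorama (755) but leaves 7 m² idle.
The 12 m² tied up in manuscript case is better spent on portrait alcove — total rises to 765 (52 m²).

765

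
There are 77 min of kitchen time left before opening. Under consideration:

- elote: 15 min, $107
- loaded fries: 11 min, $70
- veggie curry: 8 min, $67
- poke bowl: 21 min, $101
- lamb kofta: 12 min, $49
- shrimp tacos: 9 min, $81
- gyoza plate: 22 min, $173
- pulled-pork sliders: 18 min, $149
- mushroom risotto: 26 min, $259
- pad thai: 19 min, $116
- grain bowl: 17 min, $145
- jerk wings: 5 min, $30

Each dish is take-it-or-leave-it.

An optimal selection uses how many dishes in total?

5

The maximum profit within 77 min is 664.
For example shrimp tacos + pulled-pork sliders + mushroom risotto + grain bowl + jerk wings achieves it, using 75 min.
Every optimal selection uses 5 dishes.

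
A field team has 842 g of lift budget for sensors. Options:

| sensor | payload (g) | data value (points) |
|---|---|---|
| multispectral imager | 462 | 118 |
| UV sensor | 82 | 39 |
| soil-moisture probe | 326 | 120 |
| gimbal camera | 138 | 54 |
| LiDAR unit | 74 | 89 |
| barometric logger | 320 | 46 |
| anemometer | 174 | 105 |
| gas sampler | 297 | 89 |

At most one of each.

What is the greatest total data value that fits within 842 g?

407

By data value per g: LiDAR unit 1.20, anemometer 0.60, UV sensor 0.48, gimbal camera 0.39 lead.
Taking UV sensor + soil-moisture probe + gimbal camera + LiDAR unit + anemometer: 794 g used, 407 in data value.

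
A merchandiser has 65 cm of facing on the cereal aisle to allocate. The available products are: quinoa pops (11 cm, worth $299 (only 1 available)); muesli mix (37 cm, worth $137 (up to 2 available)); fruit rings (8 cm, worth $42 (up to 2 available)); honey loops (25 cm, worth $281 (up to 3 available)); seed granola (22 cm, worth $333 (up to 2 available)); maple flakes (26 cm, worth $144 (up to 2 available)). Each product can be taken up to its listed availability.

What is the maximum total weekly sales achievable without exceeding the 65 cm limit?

1007

Density check — quinoa pops 27.18, seed granola 15.14, honey loops 11.24 are the best per cm.
Taking quinoa pops + fruit rings + 2×seed granola: 63 cm used, 1007 in weekly sales.
Nothing else within 65 cm beats 1007.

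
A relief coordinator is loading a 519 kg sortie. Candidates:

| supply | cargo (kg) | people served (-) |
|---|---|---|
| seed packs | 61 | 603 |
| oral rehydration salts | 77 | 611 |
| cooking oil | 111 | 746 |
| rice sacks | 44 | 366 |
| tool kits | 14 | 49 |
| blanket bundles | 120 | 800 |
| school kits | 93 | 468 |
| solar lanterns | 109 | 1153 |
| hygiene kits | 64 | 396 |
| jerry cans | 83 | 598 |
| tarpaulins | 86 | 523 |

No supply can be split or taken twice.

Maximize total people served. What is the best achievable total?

A density-first pass picks seed packs + oral rehydration salts + cooking oil + rice sacks + tool kits + solar lanterns + jerry cans — 4126 at 499 kg.
The 111 kg tied up in cooking oil is better spent on blanket bundles — total rises to 4180 (508 kg).
An exhaustive check of the 2048 subsets confirms 4180.

4180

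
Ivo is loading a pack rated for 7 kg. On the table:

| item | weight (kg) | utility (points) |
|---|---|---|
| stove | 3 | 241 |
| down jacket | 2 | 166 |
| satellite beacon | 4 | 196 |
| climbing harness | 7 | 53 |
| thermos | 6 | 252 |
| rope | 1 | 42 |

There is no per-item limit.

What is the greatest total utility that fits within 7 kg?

573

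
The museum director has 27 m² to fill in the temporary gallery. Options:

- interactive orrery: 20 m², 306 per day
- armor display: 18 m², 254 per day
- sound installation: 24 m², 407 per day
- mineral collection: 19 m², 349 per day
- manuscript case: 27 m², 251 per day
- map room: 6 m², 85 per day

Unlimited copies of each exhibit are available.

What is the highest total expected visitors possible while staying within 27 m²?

Mineral collection + map room uses 25 of the 27 m² and totals 434.
Every other selection either busts 27 m² or fails to beat 434.

434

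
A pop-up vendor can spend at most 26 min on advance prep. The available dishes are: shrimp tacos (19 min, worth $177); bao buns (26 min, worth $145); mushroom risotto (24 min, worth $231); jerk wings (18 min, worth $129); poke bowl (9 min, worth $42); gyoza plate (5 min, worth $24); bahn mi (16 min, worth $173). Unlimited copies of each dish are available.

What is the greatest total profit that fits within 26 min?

231

A density-first pass picks 2×gyoza plate + bahn mi — 221 at 26 min.
Replace 2×gyoza plate and bahn mi with mushroom risotto: the trade gains 10 net, giving 231 at 24 min.
No other feasible combination exceeds 231.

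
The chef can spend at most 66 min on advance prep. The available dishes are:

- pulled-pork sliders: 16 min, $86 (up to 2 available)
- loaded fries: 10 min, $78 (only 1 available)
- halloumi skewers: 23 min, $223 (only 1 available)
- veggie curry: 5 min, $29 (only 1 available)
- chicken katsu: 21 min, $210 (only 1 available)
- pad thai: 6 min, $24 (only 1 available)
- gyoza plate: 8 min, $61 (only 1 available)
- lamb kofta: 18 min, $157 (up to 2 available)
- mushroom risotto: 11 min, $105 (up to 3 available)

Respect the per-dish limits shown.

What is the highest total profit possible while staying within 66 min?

643

By profit per min: chicken katsu 10.00, halloumi skewers 9.70, mushroom risotto 9.55 lead.
Halloumi skewers + chicken katsu + 2×mushroom risotto uses 66 of the 66 min and totals 643.
Every other selection either busts 66 min or exceeds an availability limit or fails to beat 643.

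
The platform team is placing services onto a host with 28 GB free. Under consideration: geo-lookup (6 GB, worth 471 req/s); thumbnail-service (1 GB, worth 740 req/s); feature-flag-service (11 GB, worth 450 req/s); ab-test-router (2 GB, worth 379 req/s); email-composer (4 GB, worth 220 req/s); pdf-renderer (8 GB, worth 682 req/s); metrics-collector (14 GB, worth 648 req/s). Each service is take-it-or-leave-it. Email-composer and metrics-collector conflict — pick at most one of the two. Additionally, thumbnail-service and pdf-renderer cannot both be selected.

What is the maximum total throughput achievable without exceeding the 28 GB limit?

2260

Taking geo-lookup + thumbnail-service + feature-flag-service + ab-test-router + email-composer: 24 GB used, 2260 in throughput.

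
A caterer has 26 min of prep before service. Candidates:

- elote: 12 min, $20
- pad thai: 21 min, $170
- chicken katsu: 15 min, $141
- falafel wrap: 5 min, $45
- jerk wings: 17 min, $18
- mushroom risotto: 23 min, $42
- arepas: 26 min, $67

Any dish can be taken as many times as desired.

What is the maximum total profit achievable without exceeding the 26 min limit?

Best packing: chicken katsu + 2×falafel wrap — 25 min, 231 total.
That's the maximum — no swap from here does better than 231.

231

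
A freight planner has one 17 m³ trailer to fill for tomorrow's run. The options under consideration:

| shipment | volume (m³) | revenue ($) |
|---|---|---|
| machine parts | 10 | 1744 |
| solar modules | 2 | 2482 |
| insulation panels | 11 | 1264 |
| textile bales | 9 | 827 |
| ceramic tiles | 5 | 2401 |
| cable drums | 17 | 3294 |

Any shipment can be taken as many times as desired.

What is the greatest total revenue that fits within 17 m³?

Taking 8×solar modules: 16 m³ used, 19856 in revenue.

19856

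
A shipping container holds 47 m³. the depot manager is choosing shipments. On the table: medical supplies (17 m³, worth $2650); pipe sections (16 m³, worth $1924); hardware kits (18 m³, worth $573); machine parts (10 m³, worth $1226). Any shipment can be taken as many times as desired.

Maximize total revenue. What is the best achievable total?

6526

By revenue per m³: medical supplies 155.88, machine parts 122.60, pipe sections 120.25, hardware kits 31.83 lead.
2×medical supplies + machine parts uses 44 of the 47 m³ and totals 6526.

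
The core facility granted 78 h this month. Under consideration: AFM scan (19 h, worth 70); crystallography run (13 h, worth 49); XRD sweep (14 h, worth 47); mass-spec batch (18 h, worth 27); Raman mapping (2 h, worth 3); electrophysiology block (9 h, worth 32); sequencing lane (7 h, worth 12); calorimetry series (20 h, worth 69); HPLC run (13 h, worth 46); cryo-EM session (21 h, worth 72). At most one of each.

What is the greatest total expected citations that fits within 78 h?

Density check — crystallography run 3.77, AFM scan 3.68, electrophysiology block 3.56 are the best per h.
Greedy by ratio would take AFM scan + crystallography run + Raman mapping + electrophysiology block + calorimetry series + HPLC run: 76 h used, total 269.
Replace calorimetry series and HPLC run with XRD sweep + cryo-EM session: the trade gains 4 net, giving 273 at 78 h.

273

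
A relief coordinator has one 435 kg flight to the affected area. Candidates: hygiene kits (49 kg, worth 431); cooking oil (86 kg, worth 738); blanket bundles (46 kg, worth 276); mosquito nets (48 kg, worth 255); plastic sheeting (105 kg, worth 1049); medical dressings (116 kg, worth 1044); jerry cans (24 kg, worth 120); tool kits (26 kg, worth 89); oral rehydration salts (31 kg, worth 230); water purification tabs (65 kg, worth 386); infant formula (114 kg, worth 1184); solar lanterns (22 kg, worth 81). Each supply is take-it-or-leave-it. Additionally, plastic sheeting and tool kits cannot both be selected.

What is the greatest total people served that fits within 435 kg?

4015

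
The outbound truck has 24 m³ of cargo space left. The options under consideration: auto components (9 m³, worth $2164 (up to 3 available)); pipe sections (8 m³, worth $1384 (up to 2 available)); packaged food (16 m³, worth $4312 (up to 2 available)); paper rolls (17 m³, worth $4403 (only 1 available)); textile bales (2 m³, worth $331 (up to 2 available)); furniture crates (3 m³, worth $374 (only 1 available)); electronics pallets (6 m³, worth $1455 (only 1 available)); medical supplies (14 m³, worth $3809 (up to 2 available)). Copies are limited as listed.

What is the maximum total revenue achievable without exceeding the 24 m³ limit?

Greedy by ratio would take 2×textile bales + electronics pallets + medical supplies: 24 m³ used, total 5926.
Dropping textile bales and medical supplies frees 16 m³; slotting in packaged food (16 m³) lifts the total to 6098 at 24 m³.

6098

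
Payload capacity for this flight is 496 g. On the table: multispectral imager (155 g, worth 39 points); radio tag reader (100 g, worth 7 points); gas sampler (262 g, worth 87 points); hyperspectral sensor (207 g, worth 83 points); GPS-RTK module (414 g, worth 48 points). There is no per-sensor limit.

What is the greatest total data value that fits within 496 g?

170

Density check — hyperspectral sensor 0.40, gas sampler 0.33, multispectral imager 0.25, GPS-RTK module 0.12 are the best per g.
Taking the top-ratio sensors first gives 2×hyperspectral sensor for 166 (414 g).
Replace hyperspectral sensor with gas sampler: the trade gains 4 net, giving 170 at 469 g.
No other feasible combination exceeds 170.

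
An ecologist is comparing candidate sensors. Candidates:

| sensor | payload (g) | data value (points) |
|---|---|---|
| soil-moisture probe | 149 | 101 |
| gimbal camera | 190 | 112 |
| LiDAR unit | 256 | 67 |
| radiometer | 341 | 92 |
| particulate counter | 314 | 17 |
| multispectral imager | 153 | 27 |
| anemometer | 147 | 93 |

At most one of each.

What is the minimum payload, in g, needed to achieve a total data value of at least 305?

486

Look for the lowest-payload combination reaching 305.
soil-moisture probe + gimbal camera + anemometer: 306 data value at 486 g.
Any bundle with less than 486 g falls short of 305.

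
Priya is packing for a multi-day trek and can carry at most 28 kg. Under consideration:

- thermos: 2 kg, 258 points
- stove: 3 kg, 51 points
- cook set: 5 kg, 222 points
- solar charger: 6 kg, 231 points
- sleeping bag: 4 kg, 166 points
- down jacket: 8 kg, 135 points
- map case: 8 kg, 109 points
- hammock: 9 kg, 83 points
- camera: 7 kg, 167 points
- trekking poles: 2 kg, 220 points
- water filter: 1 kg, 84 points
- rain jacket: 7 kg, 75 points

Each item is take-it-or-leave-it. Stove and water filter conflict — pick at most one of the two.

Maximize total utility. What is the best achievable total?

1348

By utility per kg: thermos 129.00, trekking poles 110.00, water filter 84.00, cook set 44.40 lead.
Taking thermos + cook set + solar charger + sleeping bag + camera + trekking poles + water filter: 27 kg used, 1348 in utility.
An exhaustive check of the 4096 subsets confirms 1348.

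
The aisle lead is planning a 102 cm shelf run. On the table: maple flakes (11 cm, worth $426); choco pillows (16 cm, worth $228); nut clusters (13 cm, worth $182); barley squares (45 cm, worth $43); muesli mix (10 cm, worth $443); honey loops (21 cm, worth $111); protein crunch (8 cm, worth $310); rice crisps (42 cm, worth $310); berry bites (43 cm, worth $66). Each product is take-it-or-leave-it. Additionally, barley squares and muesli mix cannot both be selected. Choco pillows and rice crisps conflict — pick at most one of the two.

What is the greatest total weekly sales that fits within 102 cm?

1700

Best packing: maple flakes + choco pillows + nut clusters + muesli mix + honey loops + protein crunch — 79 cm, 1700 total.
An exhaustive check of the 512 subsets confirms 1700.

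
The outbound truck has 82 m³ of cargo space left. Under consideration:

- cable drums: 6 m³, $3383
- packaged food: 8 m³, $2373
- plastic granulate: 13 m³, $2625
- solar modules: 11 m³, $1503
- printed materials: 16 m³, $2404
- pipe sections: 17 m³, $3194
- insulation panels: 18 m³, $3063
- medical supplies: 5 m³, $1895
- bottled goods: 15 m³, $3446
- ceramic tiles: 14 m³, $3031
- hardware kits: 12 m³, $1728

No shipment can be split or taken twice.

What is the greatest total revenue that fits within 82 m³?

19979

Greedy by ratio would take cable drums + packaged food + plastic granulate + pipe sections + medical supplies + bottled goods + ceramic tiles: 78 m³ used, total 19947.
The 14 m³ tied up in ceramic tiles is better spent on insulation panels — total rises to 19979 (82 m³).
That's the maximum — no swap from here does better than 19979.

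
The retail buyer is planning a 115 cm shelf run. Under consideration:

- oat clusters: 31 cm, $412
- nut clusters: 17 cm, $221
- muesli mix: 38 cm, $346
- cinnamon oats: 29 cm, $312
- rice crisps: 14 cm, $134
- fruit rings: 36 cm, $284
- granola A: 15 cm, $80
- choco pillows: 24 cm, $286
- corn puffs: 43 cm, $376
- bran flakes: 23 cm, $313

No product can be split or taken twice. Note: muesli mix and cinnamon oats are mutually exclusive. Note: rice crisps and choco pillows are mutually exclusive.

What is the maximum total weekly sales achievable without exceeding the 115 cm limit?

Density check — bran flakes 13.61, oat clusters 13.29, nut clusters 13.00, choco pillows 11.92 are the best per cm.
Oat clusters + nut clusters + cinnamon oats + rice crisps + bran flakes uses 114 of the 115 cm and totals 1392.
Next best is oat clusters + nut clusters + cinnamon oats + granola A + bran flakes at 1338 (115 cm) — short by 54.

1392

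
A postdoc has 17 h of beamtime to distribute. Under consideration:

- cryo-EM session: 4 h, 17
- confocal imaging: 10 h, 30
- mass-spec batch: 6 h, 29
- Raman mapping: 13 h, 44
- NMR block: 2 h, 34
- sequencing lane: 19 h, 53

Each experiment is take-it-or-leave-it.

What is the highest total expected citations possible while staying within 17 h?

81

Density check — NMR block 17.00, mass-spec batch 4.83, cryo-EM session 4.25 are the best per h.
Filling by ratio: cryo-EM session + mass-spec batch + NMR block for 80, with 5 h left unused.
Dropping mass-spec batch frees 6 h; slotting in confocal imaging (10 h) lifts the total to 81 at 16 h.
Runner-up cryo-EM session + mass-spec batch + NMR block tops out at 80.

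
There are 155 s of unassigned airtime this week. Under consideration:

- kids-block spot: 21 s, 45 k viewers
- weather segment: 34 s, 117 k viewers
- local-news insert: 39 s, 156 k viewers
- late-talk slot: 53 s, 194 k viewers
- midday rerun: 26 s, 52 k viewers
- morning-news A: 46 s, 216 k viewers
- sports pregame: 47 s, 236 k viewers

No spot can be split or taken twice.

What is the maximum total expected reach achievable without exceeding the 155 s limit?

The ratio ordering already packs tightly: kids-block spot + local-news insert + morning-news A + sports pregame, 153 s, 653.

653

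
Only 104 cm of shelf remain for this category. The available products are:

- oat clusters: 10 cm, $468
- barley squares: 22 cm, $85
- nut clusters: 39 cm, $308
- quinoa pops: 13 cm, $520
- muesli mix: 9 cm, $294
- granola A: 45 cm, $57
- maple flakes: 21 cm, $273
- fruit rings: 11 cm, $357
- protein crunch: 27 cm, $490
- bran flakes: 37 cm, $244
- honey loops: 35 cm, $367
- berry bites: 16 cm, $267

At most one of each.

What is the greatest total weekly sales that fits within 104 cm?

The ratio heuristic lands on oat clusters + quinoa pops + muesli mix + fruit rings + protein crunch + berry bites (2396) but leaves 18 cm idle.
The 16 cm tied up in berry bites is better spent on maple flakes — total rises to 2402 (91 cm).
The spare 13 cm is too small for any remaining product, and no exchange beats 2402.

2402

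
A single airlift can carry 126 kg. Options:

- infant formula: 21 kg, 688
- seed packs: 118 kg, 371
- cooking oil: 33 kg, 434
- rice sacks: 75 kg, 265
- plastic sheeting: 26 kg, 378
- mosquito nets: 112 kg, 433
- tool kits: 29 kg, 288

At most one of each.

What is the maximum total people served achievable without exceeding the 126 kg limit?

Taking infant formula + cooking oil + plastic sheeting + tool kits: 109 kg used, 1788 in people served.

1788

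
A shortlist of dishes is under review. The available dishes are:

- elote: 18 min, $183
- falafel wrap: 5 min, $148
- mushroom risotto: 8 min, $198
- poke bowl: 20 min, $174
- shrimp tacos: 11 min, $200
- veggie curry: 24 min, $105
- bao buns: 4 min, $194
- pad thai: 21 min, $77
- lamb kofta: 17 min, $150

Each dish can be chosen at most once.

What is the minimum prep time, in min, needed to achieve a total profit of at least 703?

Minimise min subject to total profit ≥ 703.
falafel wrap + mushroom risotto + shrimp tacos + bao buns: 740 profit at 28 min.
Any bundle with less than 28 min falls short of 703.

28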